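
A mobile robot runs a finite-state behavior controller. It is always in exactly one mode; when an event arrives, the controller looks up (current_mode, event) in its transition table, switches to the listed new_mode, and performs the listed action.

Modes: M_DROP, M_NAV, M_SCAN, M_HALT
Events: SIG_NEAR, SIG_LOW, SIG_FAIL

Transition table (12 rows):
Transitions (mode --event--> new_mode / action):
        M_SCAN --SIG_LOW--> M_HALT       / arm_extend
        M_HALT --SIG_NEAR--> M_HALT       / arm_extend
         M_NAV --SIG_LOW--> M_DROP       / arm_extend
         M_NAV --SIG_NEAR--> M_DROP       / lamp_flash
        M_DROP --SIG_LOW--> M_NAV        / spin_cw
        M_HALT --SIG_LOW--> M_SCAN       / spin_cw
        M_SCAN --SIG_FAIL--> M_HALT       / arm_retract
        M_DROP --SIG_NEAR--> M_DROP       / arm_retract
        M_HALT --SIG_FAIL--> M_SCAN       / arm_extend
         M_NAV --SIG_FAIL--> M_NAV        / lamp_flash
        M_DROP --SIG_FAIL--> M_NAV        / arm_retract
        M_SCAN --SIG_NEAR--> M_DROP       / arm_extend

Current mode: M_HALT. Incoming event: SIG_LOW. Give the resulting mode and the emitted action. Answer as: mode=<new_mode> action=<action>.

current mode = M_HALT; filter table to that mode:
  (M_HALT, SIG_NEAR) → (M_HALT, arm_extend)
  (M_HALT, SIG_LOW) → (M_SCAN, spin_cw)  ← event matches
  (M_HALT, SIG_FAIL) → (M_SCAN, arm_extend)
event = SIG_LOW selects (M_SCAN, spin_cw)

mode=M_SCAN action=spin_cw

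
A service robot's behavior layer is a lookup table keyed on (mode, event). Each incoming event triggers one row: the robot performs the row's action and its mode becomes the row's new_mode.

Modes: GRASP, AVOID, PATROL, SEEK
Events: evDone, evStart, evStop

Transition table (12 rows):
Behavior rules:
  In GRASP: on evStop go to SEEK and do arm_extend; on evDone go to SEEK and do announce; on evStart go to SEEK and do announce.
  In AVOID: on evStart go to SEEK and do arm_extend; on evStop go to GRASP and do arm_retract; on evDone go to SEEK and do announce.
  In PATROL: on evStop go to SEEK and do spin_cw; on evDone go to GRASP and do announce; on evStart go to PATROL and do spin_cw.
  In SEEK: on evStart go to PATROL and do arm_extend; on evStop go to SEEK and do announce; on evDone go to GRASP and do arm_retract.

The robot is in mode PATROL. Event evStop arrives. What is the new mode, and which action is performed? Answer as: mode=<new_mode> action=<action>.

current mode = PATROL; filter table to that mode:
  (PATROL, evStop) → (SEEK, spin_cw)  ← event matches
  (PATROL, evDone) → (GRASP, announce)
  (PATROL, evStart) → (PATROL, spin_cw)
event = evStop selects (SEEK, spin_cw)

mode=SEEK action=spin_cw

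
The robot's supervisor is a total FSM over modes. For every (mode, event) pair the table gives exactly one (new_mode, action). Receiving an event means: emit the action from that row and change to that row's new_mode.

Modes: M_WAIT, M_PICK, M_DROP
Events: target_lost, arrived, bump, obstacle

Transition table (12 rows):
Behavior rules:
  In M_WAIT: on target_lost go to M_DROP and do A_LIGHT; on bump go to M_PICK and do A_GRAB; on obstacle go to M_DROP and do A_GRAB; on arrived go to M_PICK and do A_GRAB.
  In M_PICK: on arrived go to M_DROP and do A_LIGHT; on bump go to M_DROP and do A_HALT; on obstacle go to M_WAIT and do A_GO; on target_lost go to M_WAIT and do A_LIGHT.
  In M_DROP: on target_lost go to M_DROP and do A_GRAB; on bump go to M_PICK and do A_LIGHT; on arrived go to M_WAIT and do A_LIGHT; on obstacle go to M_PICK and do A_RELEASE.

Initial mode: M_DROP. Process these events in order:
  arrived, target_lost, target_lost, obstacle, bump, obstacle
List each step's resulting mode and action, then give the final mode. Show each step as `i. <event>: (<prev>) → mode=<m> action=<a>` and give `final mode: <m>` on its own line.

final mode: M_PICK

1. arrived: (M_DROP) → mode=M_WAIT action=A_LIGHT
2. target_lost: (M_WAIT) → mode=M_DROP action=A_LIGHT
3. target_lost: (M_DROP) → mode=M_DROP action=A_GRAB
4. obstacle: (M_DROP) → mode=M_PICK action=A_RELEASE
5. bump: (M_PICK) → mode=M_DROP action=A_HALT
6. obstacle: (M_DROP) → mode=M_PICK action=A_RELEASE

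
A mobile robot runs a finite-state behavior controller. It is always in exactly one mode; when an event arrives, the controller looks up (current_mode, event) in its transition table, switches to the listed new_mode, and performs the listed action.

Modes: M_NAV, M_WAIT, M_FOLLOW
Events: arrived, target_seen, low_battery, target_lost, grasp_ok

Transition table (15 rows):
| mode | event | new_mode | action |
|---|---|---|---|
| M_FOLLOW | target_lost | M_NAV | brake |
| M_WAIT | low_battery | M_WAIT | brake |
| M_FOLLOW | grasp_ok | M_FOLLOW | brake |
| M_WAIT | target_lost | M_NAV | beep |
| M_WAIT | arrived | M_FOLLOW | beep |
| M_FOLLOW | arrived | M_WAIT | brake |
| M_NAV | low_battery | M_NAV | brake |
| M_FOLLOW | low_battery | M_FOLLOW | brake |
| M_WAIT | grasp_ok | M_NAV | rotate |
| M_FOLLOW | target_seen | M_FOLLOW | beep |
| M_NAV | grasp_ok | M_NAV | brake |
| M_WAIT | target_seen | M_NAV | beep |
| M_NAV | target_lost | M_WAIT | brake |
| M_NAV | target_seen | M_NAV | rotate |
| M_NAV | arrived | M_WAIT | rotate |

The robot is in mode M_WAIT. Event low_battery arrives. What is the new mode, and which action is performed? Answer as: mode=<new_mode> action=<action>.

mode=M_WAIT action=brake

current mode = M_WAIT; filter table to that mode:
  (M_WAIT, low_battery) → (M_WAIT, brake)  ← event matches
  (M_WAIT, target_lost) → (M_NAV, beep)
  (M_WAIT, arrived) → (M_FOLLOW, beep)
  (M_WAIT, grasp_ok) → (M_NAV, rotate)
  (M_WAIT, target_seen) → (M_NAV, beep)
event = low_battery selects (M_WAIT, brake)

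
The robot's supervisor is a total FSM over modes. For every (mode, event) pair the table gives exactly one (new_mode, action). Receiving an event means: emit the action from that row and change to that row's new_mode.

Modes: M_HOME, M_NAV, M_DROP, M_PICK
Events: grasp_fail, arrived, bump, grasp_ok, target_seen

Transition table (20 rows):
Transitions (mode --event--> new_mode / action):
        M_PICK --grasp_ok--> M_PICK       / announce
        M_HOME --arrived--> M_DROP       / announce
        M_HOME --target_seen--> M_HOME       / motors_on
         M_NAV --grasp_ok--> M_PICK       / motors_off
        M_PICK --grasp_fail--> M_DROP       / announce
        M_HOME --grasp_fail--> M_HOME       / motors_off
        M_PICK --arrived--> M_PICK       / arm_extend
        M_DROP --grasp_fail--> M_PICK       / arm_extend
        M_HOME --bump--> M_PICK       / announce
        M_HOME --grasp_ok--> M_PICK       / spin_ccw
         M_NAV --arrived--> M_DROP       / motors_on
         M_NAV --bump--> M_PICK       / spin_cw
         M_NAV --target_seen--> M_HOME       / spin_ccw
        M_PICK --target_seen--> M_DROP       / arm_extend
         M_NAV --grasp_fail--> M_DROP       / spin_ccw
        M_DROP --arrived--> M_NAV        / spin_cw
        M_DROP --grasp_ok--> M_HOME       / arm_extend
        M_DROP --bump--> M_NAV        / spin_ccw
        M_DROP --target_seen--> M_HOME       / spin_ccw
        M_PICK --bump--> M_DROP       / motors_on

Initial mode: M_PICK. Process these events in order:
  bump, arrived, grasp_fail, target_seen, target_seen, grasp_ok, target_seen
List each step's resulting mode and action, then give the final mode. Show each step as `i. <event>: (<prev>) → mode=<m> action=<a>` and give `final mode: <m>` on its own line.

1. bump: (M_PICK) → mode=M_DROP action=motors_on
2. arrived: (M_DROP) → mode=M_NAV action=spin_cw
3. grasp_fail: (M_NAV) → mode=M_DROP action=spin_ccw
4. target_seen: (M_DROP) → mode=M_HOME action=spin_ccw
5. target_seen: (M_HOME) → mode=M_HOME action=motors_on
6. grasp_ok: (M_HOME) → mode=M_PICK action=spin_ccw
7. target_seen: (M_PICK) → mode=M_DROP action=arm_extend

final mode: M_DROP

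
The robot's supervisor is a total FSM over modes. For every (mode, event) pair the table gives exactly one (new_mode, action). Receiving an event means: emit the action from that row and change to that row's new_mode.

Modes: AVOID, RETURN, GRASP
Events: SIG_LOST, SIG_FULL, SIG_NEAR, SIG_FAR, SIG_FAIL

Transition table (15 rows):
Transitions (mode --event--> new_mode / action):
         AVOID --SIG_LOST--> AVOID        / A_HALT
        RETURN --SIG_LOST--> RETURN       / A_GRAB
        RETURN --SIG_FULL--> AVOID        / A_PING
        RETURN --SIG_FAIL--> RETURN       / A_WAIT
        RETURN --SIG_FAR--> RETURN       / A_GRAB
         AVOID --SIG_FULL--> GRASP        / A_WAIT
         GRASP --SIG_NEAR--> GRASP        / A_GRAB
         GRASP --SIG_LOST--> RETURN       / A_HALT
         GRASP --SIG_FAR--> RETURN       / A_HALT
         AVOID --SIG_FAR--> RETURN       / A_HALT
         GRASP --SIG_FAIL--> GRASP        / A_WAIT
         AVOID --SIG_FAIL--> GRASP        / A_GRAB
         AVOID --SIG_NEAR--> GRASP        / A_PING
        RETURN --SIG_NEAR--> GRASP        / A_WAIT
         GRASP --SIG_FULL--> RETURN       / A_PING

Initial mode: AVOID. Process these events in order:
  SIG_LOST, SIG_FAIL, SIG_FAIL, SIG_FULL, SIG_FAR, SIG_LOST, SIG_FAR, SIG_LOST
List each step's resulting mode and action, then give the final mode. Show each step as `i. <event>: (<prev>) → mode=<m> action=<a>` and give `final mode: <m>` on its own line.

final mode: RETURN

1. SIG_LOST: (AVOID) → mode=AVOID action=A_HALT
2. SIG_FAIL: (AVOID) → mode=GRASP action=A_GRAB
3. SIG_FAIL: (GRASP) → mode=GRASP action=A_WAIT
4. SIG_FULL: (GRASP) → mode=RETURN action=A_PING
5. SIG_FAR: (RETURN) → mode=RETURN action=A_GRAB
6. SIG_LOST: (RETURN) → mode=RETURN action=A_GRAB
7. SIG_FAR: (RETURN) → mode=RETURN action=A_GRAB
8. SIG_LOST: (RETURN) → mode=RETURN action=A_GRAB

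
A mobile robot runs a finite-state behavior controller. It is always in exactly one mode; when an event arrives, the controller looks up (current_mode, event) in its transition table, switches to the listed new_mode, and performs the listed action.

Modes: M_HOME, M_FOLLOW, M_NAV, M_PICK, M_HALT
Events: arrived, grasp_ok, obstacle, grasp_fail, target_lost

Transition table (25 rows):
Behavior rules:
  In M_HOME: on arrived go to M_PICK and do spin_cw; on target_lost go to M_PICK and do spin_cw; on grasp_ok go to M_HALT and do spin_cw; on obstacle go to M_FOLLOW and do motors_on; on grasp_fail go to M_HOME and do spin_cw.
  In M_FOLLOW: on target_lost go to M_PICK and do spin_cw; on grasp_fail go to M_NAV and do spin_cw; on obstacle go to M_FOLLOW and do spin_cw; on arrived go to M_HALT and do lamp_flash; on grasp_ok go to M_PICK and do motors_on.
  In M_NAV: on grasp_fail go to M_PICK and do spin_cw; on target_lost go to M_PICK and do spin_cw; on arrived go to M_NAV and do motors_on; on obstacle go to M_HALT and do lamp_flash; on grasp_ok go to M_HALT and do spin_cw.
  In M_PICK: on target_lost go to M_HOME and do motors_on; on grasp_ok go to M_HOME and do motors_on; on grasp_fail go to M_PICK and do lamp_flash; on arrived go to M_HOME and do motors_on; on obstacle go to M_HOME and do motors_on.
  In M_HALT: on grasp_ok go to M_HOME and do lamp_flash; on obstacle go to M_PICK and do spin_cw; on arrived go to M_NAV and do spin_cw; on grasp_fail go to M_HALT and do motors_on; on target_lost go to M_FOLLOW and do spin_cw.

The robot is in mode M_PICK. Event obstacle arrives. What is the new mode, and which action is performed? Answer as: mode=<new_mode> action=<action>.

current mode = M_PICK; filter table to that mode:
  (M_PICK, target_lost) → (M_HOME, motors_on)
  (M_PICK, grasp_ok) → (M_HOME, motors_on)
  (M_PICK, grasp_fail) → (M_PICK, lamp_flash)
  (M_PICK, arrived) → (M_HOME, motors_on)
  (M_PICK, obstacle) → (M_HOME, motors_on)  ← event matches
event = obstacle selects (M_HOME, motors_on)

mode=M_HOME action=motors_on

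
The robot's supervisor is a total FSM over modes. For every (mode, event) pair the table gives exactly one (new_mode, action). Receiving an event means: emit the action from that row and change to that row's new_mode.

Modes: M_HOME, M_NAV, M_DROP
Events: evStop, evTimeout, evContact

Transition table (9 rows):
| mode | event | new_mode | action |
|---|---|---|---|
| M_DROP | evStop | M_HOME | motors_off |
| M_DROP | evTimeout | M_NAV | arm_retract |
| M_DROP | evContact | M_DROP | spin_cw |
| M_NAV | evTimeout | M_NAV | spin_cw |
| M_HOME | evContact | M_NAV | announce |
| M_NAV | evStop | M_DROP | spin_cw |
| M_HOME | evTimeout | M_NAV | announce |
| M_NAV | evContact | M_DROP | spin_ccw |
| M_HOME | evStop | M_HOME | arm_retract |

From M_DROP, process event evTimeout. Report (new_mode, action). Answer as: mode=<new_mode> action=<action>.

mode=M_NAV action=arm_retract

current mode = M_DROP; filter table to that mode:
  (M_DROP, evStop) → (M_HOME, motors_off)
  (M_DROP, evTimeout) → (M_NAV, arm_retract)  ← event matches
  (M_DROP, evContact) → (M_DROP, spin_cw)
event = evTimeout selects (M_NAV, arm_retract)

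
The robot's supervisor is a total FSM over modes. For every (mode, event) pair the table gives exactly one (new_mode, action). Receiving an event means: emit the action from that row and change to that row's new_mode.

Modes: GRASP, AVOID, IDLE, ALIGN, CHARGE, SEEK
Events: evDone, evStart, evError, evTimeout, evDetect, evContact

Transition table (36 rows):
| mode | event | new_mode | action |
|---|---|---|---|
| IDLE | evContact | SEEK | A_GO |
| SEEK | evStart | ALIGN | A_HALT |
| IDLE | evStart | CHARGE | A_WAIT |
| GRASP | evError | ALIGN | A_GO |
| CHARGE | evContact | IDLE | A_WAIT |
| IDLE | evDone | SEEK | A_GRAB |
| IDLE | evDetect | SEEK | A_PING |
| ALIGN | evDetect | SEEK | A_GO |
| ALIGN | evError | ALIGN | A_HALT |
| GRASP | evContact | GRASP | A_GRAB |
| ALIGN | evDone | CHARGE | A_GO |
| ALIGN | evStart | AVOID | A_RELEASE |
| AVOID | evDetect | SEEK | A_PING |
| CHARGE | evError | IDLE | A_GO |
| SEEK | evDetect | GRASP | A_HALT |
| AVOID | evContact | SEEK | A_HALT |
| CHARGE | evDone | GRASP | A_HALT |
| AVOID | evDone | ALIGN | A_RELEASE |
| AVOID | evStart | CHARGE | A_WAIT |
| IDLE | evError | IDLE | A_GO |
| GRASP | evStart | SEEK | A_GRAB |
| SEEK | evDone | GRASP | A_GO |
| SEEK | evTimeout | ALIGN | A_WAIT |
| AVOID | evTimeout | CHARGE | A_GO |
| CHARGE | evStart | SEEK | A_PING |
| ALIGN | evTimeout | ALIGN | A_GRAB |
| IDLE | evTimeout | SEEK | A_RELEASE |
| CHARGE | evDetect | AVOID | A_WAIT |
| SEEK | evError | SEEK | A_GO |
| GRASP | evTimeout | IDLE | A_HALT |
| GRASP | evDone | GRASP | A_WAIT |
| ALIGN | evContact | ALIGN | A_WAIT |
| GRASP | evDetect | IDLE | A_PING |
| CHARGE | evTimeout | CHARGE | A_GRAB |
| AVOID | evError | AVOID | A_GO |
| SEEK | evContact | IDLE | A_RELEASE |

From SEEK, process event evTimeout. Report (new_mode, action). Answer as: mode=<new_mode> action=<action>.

mode=ALIGN action=A_WAIT

current mode = SEEK; filter table to that mode:
  (SEEK, evStart) → (ALIGN, A_HALT)
  (SEEK, evDetect) → (GRASP, A_HALT)
  (SEEK, evDone) → (GRASP, A_GO)
  (SEEK, evTimeout) → (ALIGN, A_WAIT)  ← event matches
  (SEEK, evError) → (SEEK, A_GO)
  (SEEK, evContact) → (IDLE, A_RELEASE)
event = evTimeout selects (ALIGN, A_WAIT)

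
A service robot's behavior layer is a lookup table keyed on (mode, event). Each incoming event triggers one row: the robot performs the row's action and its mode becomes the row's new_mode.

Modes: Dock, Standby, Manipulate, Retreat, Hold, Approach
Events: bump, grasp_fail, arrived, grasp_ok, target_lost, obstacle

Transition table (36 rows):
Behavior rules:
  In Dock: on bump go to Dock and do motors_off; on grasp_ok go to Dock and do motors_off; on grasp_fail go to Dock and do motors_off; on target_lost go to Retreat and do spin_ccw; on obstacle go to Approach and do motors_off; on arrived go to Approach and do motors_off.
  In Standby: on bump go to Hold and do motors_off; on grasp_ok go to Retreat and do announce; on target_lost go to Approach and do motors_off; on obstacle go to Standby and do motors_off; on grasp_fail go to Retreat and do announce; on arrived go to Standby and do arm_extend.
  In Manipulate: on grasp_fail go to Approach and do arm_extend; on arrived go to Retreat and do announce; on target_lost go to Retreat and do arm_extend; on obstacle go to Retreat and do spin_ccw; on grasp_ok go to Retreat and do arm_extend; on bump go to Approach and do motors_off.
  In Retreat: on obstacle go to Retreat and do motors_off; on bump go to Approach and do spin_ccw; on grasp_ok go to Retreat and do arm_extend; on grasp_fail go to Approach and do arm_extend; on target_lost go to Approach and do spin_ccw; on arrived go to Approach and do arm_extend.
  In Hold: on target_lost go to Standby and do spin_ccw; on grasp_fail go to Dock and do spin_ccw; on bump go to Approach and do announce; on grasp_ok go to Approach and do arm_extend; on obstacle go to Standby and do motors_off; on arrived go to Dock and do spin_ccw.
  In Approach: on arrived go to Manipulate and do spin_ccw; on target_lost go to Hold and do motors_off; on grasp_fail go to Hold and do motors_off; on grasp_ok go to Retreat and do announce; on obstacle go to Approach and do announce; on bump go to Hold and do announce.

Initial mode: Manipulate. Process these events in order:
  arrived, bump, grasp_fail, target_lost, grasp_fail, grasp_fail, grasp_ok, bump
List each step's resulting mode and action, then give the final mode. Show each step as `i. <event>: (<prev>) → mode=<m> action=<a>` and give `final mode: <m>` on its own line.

1. arrived: (Manipulate) → mode=Retreat action=announce
2. bump: (Retreat) → mode=Approach action=spin_ccw
3. grasp_fail: (Approach) → mode=Hold action=motors_off
4. target_lost: (Hold) → mode=Standby action=spin_ccw
5. grasp_fail: (Standby) → mode=Retreat action=announce
6. grasp_fail: (Retreat) → mode=Approach action=arm_extend
7. grasp_ok: (Approach) → mode=Retreat action=announce
8. bump: (Retreat) → mode=Approach action=spin_ccw

final mode: Approach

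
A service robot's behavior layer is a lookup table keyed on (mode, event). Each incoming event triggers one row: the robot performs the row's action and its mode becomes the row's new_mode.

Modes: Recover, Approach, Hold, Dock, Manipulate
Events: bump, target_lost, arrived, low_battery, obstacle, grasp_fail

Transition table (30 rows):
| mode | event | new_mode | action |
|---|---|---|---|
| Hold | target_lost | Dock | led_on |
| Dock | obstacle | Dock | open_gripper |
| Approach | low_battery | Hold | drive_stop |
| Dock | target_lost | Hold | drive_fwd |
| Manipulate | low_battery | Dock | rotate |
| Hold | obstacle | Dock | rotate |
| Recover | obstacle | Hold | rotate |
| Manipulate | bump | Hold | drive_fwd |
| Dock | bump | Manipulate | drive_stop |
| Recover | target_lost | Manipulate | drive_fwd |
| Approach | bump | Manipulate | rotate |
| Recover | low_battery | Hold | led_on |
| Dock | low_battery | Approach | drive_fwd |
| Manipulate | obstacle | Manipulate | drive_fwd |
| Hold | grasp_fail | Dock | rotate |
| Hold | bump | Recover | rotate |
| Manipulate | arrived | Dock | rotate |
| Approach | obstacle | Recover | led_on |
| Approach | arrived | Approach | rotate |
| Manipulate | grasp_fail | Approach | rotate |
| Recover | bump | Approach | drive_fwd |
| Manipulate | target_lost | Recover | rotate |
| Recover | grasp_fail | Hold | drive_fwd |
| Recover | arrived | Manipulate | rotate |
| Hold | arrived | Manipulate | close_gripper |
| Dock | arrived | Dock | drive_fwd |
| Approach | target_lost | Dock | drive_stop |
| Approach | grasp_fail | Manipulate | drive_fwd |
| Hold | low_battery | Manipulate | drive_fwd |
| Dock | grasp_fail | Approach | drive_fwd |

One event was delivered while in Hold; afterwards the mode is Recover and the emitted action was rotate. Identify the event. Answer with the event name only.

bump

try bump: (Hold, bump) → (Recover, rotate)  ← matches
try target_lost: (Hold, target_lost) → (Dock, led_on)
try arrived: (Hold, arrived) → (Manipulate, close_gripper)
try low_battery: (Hold, low_battery) → (Manipulate, drive_fwd)
try obstacle: (Hold, obstacle) → (Dock, rotate)
try grasp_fail: (Hold, grasp_fail) → (Dock, rotate)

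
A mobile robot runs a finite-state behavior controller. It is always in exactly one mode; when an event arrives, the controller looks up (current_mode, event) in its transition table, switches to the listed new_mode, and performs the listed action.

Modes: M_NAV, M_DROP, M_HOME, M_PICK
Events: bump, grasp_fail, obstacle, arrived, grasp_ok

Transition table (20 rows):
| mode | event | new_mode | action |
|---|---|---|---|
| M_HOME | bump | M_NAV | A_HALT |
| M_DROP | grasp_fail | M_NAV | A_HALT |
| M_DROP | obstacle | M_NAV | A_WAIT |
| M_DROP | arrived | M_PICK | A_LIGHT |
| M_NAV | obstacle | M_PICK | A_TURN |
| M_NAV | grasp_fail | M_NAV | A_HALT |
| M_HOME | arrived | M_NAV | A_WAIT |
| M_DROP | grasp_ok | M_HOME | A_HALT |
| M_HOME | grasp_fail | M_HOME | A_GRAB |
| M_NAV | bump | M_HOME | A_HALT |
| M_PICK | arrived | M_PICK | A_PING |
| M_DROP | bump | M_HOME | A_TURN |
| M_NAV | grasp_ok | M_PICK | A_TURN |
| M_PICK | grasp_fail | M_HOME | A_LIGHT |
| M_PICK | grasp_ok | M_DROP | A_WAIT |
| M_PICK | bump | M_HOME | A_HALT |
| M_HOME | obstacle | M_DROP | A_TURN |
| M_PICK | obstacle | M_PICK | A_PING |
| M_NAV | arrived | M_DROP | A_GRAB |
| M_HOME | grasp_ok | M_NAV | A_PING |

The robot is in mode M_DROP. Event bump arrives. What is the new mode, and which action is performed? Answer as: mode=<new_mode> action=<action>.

mode=M_HOME action=A_TURN

current mode = M_DROP; filter table to that mode:
  (M_DROP, grasp_fail) → (M_NAV, A_HALT)
  (M_DROP, obstacle) → (M_NAV, A_WAIT)
  (M_DROP, arrived) → (M_PICK, A_LIGHT)
  (M_DROP, grasp_ok) → (M_HOME, A_HALT)
  (M_DROP, bump) → (M_HOME, A_TURN)  ← event matches
event = bump selects (M_HOME, A_TURN)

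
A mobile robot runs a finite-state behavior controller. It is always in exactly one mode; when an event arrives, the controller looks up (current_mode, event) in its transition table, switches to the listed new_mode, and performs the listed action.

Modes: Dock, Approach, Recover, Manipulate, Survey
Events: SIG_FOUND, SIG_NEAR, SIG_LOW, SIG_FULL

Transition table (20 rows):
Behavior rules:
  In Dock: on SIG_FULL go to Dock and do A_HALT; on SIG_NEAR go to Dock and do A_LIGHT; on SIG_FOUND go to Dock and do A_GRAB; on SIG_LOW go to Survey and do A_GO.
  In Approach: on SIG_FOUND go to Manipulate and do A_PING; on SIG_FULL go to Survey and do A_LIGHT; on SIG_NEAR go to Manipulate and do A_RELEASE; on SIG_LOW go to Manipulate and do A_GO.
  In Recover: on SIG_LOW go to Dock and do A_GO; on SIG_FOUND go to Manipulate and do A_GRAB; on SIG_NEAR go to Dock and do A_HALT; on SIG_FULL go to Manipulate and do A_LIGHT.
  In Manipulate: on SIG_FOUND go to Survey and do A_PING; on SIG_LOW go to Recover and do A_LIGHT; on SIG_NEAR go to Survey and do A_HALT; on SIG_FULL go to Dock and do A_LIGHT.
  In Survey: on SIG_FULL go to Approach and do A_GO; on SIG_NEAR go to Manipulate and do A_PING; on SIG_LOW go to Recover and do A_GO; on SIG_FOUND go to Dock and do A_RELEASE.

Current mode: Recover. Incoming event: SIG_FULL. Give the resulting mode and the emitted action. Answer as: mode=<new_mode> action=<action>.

current mode = Recover; filter table to that mode:
  (Recover, SIG_LOW) → (Dock, A_GO)
  (Recover, SIG_FOUND) → (Manipulate, A_GRAB)
  (Recover, SIG_NEAR) → (Dock, A_HALT)
  (Recover, SIG_FULL) → (Manipulate, A_LIGHT)  ← event matches
event = SIG_FULL selects (Manipulate, A_LIGHT)

mode=Manipulate action=A_LIGHT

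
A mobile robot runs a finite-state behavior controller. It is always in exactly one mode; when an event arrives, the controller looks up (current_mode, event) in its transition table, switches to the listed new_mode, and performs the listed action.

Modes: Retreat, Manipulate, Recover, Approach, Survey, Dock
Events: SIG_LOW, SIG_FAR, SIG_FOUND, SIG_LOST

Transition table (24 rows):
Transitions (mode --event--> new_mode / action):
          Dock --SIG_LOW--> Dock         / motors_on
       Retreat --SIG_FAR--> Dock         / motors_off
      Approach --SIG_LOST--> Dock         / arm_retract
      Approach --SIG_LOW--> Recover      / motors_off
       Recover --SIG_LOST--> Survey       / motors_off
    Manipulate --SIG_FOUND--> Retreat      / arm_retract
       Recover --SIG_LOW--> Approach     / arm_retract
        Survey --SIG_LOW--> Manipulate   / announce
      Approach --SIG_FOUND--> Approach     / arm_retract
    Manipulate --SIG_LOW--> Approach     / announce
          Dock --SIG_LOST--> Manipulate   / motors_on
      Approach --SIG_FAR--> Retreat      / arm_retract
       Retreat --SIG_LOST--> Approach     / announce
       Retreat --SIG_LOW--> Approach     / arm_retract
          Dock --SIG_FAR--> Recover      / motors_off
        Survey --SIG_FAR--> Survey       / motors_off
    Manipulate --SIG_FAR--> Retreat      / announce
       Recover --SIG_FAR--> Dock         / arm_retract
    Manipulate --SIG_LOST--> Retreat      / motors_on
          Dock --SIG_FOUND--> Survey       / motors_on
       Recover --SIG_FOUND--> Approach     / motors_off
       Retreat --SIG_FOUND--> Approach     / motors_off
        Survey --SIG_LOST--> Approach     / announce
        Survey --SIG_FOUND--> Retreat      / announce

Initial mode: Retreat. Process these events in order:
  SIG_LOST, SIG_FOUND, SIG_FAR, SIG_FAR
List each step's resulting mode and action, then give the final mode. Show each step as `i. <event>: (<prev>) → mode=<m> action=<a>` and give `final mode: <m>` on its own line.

1. SIG_LOST: (Retreat) → mode=Approach action=announce
2. SIG_FOUND: (Approach) → mode=Approach action=arm_retract
3. SIG_FAR: (Approach) → mode=Retreat action=arm_retract
4. SIG_FAR: (Retreat) → mode=Dock action=motors_off

final mode: Dock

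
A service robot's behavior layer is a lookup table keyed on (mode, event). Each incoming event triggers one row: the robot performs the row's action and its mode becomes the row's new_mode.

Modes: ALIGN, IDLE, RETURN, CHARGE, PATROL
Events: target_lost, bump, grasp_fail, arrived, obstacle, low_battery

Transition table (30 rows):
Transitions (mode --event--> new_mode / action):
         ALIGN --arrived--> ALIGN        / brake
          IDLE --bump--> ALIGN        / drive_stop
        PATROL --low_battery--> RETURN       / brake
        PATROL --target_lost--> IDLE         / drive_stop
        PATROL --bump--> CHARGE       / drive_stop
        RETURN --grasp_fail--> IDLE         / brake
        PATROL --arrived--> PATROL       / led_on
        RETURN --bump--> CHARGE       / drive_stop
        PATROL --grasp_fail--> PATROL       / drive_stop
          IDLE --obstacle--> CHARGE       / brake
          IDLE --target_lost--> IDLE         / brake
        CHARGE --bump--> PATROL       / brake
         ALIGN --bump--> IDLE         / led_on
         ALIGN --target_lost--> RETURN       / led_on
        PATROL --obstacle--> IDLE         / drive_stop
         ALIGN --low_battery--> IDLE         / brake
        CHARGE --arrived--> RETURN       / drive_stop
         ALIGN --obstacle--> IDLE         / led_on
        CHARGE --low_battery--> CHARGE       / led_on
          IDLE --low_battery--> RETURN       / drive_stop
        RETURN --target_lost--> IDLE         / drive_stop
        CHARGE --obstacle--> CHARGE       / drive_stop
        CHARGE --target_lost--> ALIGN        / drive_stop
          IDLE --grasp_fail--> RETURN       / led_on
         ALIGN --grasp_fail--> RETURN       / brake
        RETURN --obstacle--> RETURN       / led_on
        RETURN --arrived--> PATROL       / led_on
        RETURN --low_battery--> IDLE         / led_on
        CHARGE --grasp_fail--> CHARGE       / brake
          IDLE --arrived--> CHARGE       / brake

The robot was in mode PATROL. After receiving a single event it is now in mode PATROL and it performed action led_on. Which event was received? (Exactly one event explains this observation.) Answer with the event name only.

arrived

try target_lost: (PATROL, target_lost) → (IDLE, drive_stop)
try bump: (PATROL, bump) → (CHARGE, drive_stop)
try grasp_fail: (PATROL, grasp_fail) → (PATROL, drive_stop)
try arrived: (PATROL, arrived) → (PATROL, led_on)  ← matches
try obstacle: (PATROL, obstacle) → (IDLE, drive_stop)
try low_battery: (PATROL, low_battery) → (RETURN, brake)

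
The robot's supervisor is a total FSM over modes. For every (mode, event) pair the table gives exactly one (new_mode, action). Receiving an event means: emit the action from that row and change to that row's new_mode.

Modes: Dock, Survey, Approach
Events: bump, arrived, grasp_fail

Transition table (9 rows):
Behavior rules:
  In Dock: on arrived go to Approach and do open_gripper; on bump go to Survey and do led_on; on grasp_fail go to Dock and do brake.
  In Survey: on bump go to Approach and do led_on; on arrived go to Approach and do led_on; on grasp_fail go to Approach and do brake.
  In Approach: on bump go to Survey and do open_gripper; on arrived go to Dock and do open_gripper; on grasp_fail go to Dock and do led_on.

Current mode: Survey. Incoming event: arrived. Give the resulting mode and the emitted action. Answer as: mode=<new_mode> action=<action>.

mode=Approach action=led_on

current mode = Survey; filter table to that mode:
  (Survey, bump) → (Approach, led_on)
  (Survey, arrived) → (Approach, led_on)  ← event matches
  (Survey, grasp_fail) → (Approach, brake)
event = arrived selects (Approach, led_on)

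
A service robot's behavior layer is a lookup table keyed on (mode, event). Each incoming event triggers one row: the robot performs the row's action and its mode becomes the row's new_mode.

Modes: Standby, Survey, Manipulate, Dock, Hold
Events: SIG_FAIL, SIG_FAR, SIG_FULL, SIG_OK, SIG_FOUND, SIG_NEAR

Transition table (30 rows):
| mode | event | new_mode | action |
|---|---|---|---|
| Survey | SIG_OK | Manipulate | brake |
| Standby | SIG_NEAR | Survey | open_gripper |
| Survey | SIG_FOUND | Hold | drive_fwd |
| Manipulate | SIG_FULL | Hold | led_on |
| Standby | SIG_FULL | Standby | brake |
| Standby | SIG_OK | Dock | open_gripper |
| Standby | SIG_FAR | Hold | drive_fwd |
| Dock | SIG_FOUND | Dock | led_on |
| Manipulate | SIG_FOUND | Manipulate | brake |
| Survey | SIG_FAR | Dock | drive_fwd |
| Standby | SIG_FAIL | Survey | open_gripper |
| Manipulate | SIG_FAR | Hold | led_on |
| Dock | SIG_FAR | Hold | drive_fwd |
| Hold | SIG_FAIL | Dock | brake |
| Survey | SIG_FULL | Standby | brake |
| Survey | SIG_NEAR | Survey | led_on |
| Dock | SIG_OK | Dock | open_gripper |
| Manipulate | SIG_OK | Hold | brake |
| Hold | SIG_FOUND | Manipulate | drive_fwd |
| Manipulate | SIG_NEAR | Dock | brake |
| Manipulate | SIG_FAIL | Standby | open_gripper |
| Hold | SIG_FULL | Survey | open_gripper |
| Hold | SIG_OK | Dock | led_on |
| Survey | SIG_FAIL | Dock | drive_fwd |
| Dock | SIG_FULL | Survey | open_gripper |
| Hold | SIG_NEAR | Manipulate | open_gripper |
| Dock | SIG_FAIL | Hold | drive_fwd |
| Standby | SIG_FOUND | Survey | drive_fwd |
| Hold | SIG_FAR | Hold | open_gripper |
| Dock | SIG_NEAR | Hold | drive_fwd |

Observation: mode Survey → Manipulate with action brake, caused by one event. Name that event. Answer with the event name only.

SIG_OK

try SIG_FAIL: (Survey, SIG_FAIL) → (Dock, drive_fwd)
try SIG_FAR: (Survey, SIG_FAR) → (Dock, drive_fwd)
try SIG_FULL: (Survey, SIG_FULL) → (Standby, brake)
try SIG_OK: (Survey, SIG_OK) → (Manipulate, brake)  ← matches
try SIG_FOUND: (Survey, SIG_FOUND) → (Hold, drive_fwd)
try SIG_NEAR: (Survey, SIG_NEAR) → (Survey, led_on)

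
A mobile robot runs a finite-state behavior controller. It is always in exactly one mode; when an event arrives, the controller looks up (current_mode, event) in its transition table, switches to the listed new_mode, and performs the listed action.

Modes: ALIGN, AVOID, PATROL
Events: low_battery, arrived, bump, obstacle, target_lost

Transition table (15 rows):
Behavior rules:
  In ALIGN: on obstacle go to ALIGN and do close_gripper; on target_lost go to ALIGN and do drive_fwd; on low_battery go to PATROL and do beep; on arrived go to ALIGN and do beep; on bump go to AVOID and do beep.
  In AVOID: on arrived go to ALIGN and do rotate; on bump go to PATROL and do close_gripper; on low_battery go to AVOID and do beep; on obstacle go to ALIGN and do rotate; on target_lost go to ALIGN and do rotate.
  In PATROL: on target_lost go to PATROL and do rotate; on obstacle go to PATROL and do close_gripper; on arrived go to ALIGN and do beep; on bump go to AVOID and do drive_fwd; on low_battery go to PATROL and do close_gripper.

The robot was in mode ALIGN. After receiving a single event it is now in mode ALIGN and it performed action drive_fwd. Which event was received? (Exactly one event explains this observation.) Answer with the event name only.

target_lost

try low_battery: (ALIGN, low_battery) → (PATROL, beep)
try arrived: (ALIGN, arrived) → (ALIGN, beep)
try bump: (ALIGN, bump) → (AVOID, beep)
try obstacle: (ALIGN, obstacle) → (ALIGN, close_gripper)
try target_lost: (ALIGN, target_lost) → (ALIGN, drive_fwd)  ← matches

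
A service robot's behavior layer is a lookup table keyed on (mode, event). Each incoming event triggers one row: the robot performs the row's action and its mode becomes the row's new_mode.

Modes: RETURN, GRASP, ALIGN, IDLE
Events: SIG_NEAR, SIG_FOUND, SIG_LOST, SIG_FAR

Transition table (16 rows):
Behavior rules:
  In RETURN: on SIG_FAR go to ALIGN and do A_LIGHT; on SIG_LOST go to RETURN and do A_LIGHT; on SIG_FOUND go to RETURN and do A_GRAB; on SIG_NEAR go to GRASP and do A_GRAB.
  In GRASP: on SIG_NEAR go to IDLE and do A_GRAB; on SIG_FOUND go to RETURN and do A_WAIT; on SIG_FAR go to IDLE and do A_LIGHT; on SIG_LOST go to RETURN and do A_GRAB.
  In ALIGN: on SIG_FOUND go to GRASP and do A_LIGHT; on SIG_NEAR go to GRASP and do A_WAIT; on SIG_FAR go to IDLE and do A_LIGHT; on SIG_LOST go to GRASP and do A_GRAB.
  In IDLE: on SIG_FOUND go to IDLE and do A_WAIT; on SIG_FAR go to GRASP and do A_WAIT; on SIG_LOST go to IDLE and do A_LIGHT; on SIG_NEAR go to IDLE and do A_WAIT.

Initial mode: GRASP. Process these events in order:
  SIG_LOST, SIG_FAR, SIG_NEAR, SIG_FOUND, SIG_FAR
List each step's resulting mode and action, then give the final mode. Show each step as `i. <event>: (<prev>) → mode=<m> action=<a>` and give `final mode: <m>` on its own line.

1. SIG_LOST: (GRASP) → mode=RETURN action=A_GRAB
2. SIG_FAR: (RETURN) → mode=ALIGN action=A_LIGHT
3. SIG_NEAR: (ALIGN) → mode=GRASP action=A_WAIT
4. SIG_FOUND: (GRASP) → mode=RETURN action=A_WAIT
5. SIG_FAR: (RETURN) → mode=ALIGN action=A_LIGHT

final mode: ALIGN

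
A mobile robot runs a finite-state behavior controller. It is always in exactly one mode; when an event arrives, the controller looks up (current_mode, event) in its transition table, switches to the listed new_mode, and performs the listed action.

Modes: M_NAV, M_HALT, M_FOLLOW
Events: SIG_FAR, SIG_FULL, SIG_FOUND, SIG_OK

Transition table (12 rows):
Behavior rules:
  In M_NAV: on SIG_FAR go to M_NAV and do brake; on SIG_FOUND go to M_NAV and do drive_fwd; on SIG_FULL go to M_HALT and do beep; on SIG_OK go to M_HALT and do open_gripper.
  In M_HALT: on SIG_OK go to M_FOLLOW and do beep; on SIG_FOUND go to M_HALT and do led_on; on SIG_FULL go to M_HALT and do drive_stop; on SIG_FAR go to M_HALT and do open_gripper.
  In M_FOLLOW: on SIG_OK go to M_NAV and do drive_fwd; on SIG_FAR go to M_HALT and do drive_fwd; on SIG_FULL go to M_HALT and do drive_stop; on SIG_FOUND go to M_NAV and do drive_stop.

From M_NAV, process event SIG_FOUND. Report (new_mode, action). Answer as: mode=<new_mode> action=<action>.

mode=M_NAV action=drive_fwd

current mode = M_NAV; filter table to that mode:
  (M_NAV, SIG_FAR) → (M_NAV, brake)
  (M_NAV, SIG_FOUND) → (M_NAV, drive_fwd)  ← event matches
  (M_NAV, SIG_FULL) → (M_HALT, beep)
  (M_NAV, SIG_OK) → (M_HALT, open_gripper)
event = SIG_FOUND selects (M_NAV, drive_fwd)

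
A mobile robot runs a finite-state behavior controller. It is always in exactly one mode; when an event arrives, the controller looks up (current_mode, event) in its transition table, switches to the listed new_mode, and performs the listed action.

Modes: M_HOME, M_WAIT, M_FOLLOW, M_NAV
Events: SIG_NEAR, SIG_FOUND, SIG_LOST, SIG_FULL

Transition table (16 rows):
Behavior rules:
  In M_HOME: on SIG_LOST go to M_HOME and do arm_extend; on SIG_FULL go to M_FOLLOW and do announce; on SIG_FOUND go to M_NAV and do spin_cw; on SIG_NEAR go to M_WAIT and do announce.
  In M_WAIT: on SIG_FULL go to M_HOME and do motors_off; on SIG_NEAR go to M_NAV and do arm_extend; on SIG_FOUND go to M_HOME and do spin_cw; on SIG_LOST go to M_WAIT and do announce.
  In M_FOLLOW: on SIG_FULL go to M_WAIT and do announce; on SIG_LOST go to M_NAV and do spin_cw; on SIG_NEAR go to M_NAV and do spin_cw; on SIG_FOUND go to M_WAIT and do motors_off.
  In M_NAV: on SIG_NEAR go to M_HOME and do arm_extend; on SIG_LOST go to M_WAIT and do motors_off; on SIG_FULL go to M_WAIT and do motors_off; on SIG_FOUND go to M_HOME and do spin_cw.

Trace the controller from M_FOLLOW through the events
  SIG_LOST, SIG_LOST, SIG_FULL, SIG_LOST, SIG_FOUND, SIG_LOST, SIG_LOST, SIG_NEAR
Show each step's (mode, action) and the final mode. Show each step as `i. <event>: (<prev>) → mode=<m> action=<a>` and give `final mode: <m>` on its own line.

final mode: M_NAV

1. SIG_LOST: (M_FOLLOW) → mode=M_NAV action=spin_cw
2. SIG_LOST: (M_NAV) → mode=M_WAIT action=motors_off
3. SIG_FULL: (M_WAIT) → mode=M_HOME action=motors_off
4. SIG_LOST: (M_HOME) → mode=M_HOME action=arm_extend
5. SIG_FOUND: (M_HOME) → mode=M_NAV action=spin_cw
6. SIG_LOST: (M_NAV) → mode=M_WAIT action=motors_off
7. SIG_LOST: (M_WAIT) → mode=M_WAIT action=announce
8. SIG_NEAR: (M_WAIT) → mode=M_NAV action=arm_extend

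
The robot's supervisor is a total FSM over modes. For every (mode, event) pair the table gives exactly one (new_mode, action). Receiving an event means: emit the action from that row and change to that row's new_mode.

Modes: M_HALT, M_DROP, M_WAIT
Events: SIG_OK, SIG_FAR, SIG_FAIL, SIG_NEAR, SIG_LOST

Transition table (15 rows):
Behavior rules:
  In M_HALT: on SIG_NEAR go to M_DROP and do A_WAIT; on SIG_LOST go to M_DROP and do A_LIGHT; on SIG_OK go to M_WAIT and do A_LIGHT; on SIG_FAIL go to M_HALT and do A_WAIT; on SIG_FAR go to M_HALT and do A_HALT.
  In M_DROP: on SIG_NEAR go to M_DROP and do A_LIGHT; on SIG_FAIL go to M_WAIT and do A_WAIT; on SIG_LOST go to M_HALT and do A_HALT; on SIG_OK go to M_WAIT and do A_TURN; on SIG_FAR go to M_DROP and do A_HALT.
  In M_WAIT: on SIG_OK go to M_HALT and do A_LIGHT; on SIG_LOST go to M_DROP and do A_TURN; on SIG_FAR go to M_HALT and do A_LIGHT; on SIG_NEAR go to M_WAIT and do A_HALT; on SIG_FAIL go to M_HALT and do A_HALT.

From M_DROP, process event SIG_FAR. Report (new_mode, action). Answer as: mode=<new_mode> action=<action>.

mode=M_DROP action=A_HALT

current mode = M_DROP; filter table to that mode:
  (M_DROP, SIG_NEAR) → (M_DROP, A_LIGHT)
  (M_DROP, SIG_FAIL) → (M_WAIT, A_WAIT)
  (M_DROP, SIG_LOST) → (M_HALT, A_HALT)
  (M_DROP, SIG_OK) → (M_WAIT, A_TURN)
  (M_DROP, SIG_FAR) → (M_DROP, A_HALT)  ← event matches
event = SIG_FAR selects (M_DROP, A_HALT)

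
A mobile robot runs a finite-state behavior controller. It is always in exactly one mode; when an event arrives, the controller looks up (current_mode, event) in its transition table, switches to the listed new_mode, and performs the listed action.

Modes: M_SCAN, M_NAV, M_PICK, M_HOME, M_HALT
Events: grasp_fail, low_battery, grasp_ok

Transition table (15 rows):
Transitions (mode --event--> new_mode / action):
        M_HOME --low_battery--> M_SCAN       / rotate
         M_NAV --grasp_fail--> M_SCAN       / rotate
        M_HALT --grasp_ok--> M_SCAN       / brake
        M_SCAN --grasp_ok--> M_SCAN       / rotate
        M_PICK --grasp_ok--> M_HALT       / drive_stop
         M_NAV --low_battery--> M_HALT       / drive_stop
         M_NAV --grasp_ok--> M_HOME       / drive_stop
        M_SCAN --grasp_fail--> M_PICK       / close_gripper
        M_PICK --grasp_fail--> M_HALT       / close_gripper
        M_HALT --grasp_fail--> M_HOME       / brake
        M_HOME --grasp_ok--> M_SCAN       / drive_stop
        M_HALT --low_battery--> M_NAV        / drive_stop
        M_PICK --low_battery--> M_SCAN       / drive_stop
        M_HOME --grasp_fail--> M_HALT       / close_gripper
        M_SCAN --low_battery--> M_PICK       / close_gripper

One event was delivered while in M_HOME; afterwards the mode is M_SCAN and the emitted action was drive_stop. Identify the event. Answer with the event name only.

try grasp_fail: (M_HOME, grasp_fail) → (M_HALT, close_gripper)
try low_battery: (M_HOME, low_battery) → (M_SCAN, rotate)
try grasp_ok: (M_HOME, grasp_ok) → (M_SCAN, drive_stop)  ← matches

grasp_ok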